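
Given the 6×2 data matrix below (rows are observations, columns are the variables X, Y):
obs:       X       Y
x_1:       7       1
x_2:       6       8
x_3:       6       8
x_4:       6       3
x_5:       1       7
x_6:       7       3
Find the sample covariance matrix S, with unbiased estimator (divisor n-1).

Step 1 — column means:
  mean(X) = (7 + 6 + 6 + 6 + 1 + 7) / 6 = 33/6 = 5.5
  mean(Y) = (1 + 8 + 8 + 3 + 7 + 3) / 6 = 30/6 = 5

Step 2 — sample covariance S[i,j] = (1/(n-1)) · Σ_k (x_{k,i} - mean_i) · (x_{k,j} - mean_j), with n-1 = 5.
  S[X,X] = ((1.5)·(1.5) + (0.5)·(0.5) + (0.5)·(0.5) + (0.5)·(0.5) + (-4.5)·(-4.5) + (1.5)·(1.5)) / 5 = 25.5/5 = 5.1
  S[X,Y] = ((1.5)·(-4) + (0.5)·(3) + (0.5)·(3) + (0.5)·(-2) + (-4.5)·(2) + (1.5)·(-2)) / 5 = -16/5 = -3.2
  S[Y,Y] = ((-4)·(-4) + (3)·(3) + (3)·(3) + (-2)·(-2) + (2)·(2) + (-2)·(-2)) / 5 = 46/5 = 9.2

S is symmetric (S[j,i] = S[i,j]). Assembling:

S = [[5.1, -3.2],
 [-3.2, 9.2]]


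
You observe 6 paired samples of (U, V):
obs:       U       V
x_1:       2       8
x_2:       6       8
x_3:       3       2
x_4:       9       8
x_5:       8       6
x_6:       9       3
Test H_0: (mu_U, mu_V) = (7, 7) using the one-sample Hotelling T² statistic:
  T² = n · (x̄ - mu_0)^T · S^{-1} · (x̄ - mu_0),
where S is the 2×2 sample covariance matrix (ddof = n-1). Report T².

Step 1 — sample mean vector:
  mean(U) = (2 + 6 + 3 + 9 + 8 + 9) / 6 = 37/6 = 6.1667
  mean(V) = (8 + 8 + 2 + 8 + 6 + 3) / 6 = 35/6 = 5.8333
  x̄ = (6.1667, 5.8333),  deviation x̄ - mu_0 = (6.1667, 5.8333) - (7, 7) = (-0.8333, -1.1667).

Step 2 — sample covariance matrix, S[i,j] = (1/(n-1)) · Σ_k (x_{k,i} - mean_i) · (x_{k,j} - mean_j), divisor n-1 = 5:
  S[U,U] = ((-4.1667)·(-4.1667) + (-0.1667)·(-0.1667) + (-3.1667)·(-3.1667) + (2.8333)·(2.8333) + (1.8333)·(1.8333) + (2.8333)·(2.8333)) / 5 = 46.8333/5 = 9.3667
  S[U,V] = ((-4.1667)·(2.1667) + (-0.1667)·(2.1667) + (-3.1667)·(-3.8333) + (2.8333)·(2.1667) + (1.8333)·(0.1667) + (2.8333)·(-2.8333)) / 5 = 1.1667/5 = 0.2333
  S[V,V] = ((2.1667)·(2.1667) + (2.1667)·(2.1667) + (-3.8333)·(-3.8333) + (2.1667)·(2.1667) + (0.1667)·(0.1667) + (-2.8333)·(-2.8333)) / 5 = 36.8333/5 = 7.3667
  S = [[9.3667, 0.2333],
 [0.2333, 7.3667]].

Step 3 — invert S. det(S) = 9.3667·7.3667 - (0.2333)² = 68.9467.
  S^{-1} = (1/det) · [[d, -b], [-b, a]] = [[0.1068, -0.0034],
 [-0.0034, 0.1359]].

Step 4 — quadratic form (x̄ - mu_0)^T · S^{-1} · (x̄ - mu_0):
  S^{-1} · (x̄ - mu_0) = (-0.0851, -0.1557),
  (x̄ - mu_0)^T · [...] = (-0.8333)·(-0.0851) + (-1.1667)·(-0.1557) = 0.2525.

Step 5 — scale by n: T² = 6 · 0.2525 = 1.5152.

T² ≈ 1.5152


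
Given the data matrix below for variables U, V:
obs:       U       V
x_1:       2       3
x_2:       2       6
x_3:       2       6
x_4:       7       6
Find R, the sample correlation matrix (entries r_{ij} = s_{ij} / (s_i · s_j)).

Step 1 — column means:
  mean(U) = (2 + 2 + 2 + 7) / 4 = 13/4 = 3.25
  mean(V) = (3 + 6 + 6 + 6) / 4 = 21/4 = 5.25

Step 2 — sample variances and covariances s[i,j] = (1/(n-1)) · Σ_k (x_{k,i} - mean_i) · (x_{k,j} - mean_j), with n-1 = 3:
  s[U,U] = ((-1.25)·(-1.25) + (-1.25)·(-1.25) + (-1.25)·(-1.25) + (3.75)·(3.75)) / 3 = 18.75/3 = 6.25
  s[U,V] = ((-1.25)·(-2.25) + (-1.25)·(0.75) + (-1.25)·(0.75) + (3.75)·(0.75)) / 3 = 3.75/3 = 1.25
  s[V,V] = ((-2.25)·(-2.25) + (0.75)·(0.75) + (0.75)·(0.75) + (0.75)·(0.75)) / 3 = 6.75/3 = 2.25
  Sample standard deviations s_i = √(s[i,i]):
  s(U) = √(6.25) = 2.5
  s(V) = √(2.25) = 1.5

Step 3 — r_{ij} = s_{ij} / (s_i · s_j):
  r[U,U] = 1 (diagonal).
  r[U,V] = 1.25 / (2.5 · 1.5) = 1.25 / 3.75 = 0.3333
  r[V,V] = 1 (diagonal).

R is symmetric with unit diagonal. Assembling:

R = [[1, 0.3333],
 [0.3333, 1]]


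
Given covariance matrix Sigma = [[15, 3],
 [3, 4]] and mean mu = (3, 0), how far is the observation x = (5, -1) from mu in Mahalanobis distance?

Step 1 — centre the observation: (x - mu) = (2, -1).

Step 2 — invert Sigma. det(Sigma) = 15·4 - (3)² = 51.
  Sigma^{-1} = (1/det) · [[d, -b], [-b, a]] = [[0.0784, -0.0588],
 [-0.0588, 0.2941]].

Step 3 — form the quadratic (x - mu)^T · Sigma^{-1} · (x - mu):
  Sigma^{-1} · (x - mu) = (0.2157, -0.4118).
  (x - mu)^T · [Sigma^{-1} · (x - mu)] = (2)·(0.2157) + (-1)·(-0.4118) = 0.8431.

Step 4 — take square root: d = √(0.8431) ≈ 0.9182.

d(x, mu) = √(0.8431) ≈ 0.9182


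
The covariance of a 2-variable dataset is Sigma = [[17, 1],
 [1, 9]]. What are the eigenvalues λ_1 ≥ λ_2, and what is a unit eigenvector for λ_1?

Step 1 — characteristic polynomial of 2×2 Sigma:
  det(Sigma - λI) = λ² - trace · λ + det = 0.
  trace = 17 + 9 = 26, det = 17·9 - (1)² = 152.
Step 2 — discriminant:
  Δ = trace² - 4·det = 676 - 608 = 68.
Step 3 — eigenvalues:
  λ = (trace ± √Δ)/2 = (26 ± 8.2462)/2,
  λ_1 = 17.1231,  λ_2 = 8.8769.

Step 4 — unit eigenvector for λ_1: solve (Sigma - λ_1 I)v = 0. First row:
  (17 - 17.1231)·v_x + (1)·v_y = 0, i.e. (-0.1231)·v_x + (1)·v_y = 0,
  so v ∝ (b, λ_1 - a) = (1, 0.1231) = u.
  ||u|| = √((1)² + (0.1231)²) = √(1.0152) ≈ 1.0075,
  v_1 = u/||u|| ≈ (0.9925, 0.1222) (||v_1|| = 1).

λ_1 = 17.1231,  λ_2 = 8.8769;  v_1 ≈ (0.9925, 0.1222)


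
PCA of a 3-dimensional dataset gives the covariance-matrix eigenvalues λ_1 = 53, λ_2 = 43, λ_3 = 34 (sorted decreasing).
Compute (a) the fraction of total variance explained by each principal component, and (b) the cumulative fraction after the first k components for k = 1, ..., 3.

Step 1 — total variance = trace(Sigma) = Σ λ_i = 53 + 43 + 34 = 130.

Step 2 — fraction explained by component i = λ_i / Σ λ:
  PC1: 53/130 = 0.4077
  PC2: 43/130 = 0.3308
  PC3: 34/130 = 0.2615

Step 3 — cumulative fraction after k components = (λ_1 + ... + λ_k) / Σ λ:
  k = 1: 53/130 = 0.4077
  k = 2: (53 + 43)/130 = 96/130 = 0.7385
  k = 3: (53 + 43 + 34)/130 = 130/130 = 1

Summary (fraction, with percent):

explained: PC1 0.4077 (40.77%), PC2 0.3308 (33.08%), PC3 0.2615 (26.15%);  cumulative: 0.4077, 0.7385, 1


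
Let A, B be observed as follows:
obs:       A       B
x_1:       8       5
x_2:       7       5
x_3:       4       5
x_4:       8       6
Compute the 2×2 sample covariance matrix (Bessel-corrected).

Step 1 — column means:
  mean(A) = (8 + 7 + 4 + 8) / 4 = 27/4 = 6.75
  mean(B) = (5 + 5 + 5 + 6) / 4 = 21/4 = 5.25

Step 2 — sample covariance S[i,j] = (1/(n-1)) · Σ_k (x_{k,i} - mean_i) · (x_{k,j} - mean_j), with n-1 = 3.
  S[A,A] = ((1.25)·(1.25) + (0.25)·(0.25) + (-2.75)·(-2.75) + (1.25)·(1.25)) / 3 = 10.75/3 = 3.5833
  S[A,B] = ((1.25)·(-0.25) + (0.25)·(-0.25) + (-2.75)·(-0.25) + (1.25)·(0.75)) / 3 = 1.25/3 = 0.4167
  S[B,B] = ((-0.25)·(-0.25) + (-0.25)·(-0.25) + (-0.25)·(-0.25) + (0.75)·(0.75)) / 3 = 0.75/3 = 0.25

S is symmetric (S[j,i] = S[i,j]). Assembling:

S = [[3.5833, 0.4167],
 [0.4167, 0.25]]


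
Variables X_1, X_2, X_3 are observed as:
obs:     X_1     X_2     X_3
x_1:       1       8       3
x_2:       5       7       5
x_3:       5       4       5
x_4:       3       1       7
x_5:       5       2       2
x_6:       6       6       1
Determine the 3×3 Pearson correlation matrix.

Step 1 — column means:
  mean(X_1) = (1 + 5 + 5 + 3 + 5 + 6) / 6 = 25/6 = 4.1667
  mean(X_2) = (8 + 7 + 4 + 1 + 2 + 6) / 6 = 28/6 = 4.6667
  mean(X_3) = (3 + 5 + 5 + 7 + 2 + 1) / 6 = 23/6 = 3.8333

Step 2 — sample variances and covariances s[i,j] = (1/(n-1)) · Σ_k (x_{k,i} - mean_i) · (x_{k,j} - mean_j), with n-1 = 5:
  s[X_1,X_1] = ((-3.1667)·(-3.1667) + (0.8333)·(0.8333) + (0.8333)·(0.8333) + (-1.1667)·(-1.1667) + (0.8333)·(0.8333) + (1.8333)·(1.8333)) / 5 = 16.8333/5 = 3.3667
  s[X_1,X_2] = ((-3.1667)·(3.3333) + (0.8333)·(2.3333) + (0.8333)·(-0.6667) + (-1.1667)·(-3.6667) + (0.8333)·(-2.6667) + (1.8333)·(1.3333)) / 5 = -4.6667/5 = -0.9333
  s[X_1,X_3] = ((-3.1667)·(-0.8333) + (0.8333)·(1.1667) + (0.8333)·(1.1667) + (-1.1667)·(3.1667) + (0.8333)·(-1.8333) + (1.8333)·(-2.8333)) / 5 = -5.8333/5 = -1.1667
  s[X_2,X_2] = ((3.3333)·(3.3333) + (2.3333)·(2.3333) + (-0.6667)·(-0.6667) + (-3.6667)·(-3.6667) + (-2.6667)·(-2.6667) + (1.3333)·(1.3333)) / 5 = 39.3333/5 = 7.8667
  s[X_2,X_3] = ((3.3333)·(-0.8333) + (2.3333)·(1.1667) + (-0.6667)·(1.1667) + (-3.6667)·(3.1667) + (-2.6667)·(-1.8333) + (1.3333)·(-2.8333)) / 5 = -11.3333/5 = -2.2667
  s[X_3,X_3] = ((-0.8333)·(-0.8333) + (1.1667)·(1.1667) + (1.1667)·(1.1667) + (3.1667)·(3.1667) + (-1.8333)·(-1.8333) + (-2.8333)·(-2.8333)) / 5 = 24.8333/5 = 4.9667
  Sample standard deviations s_i = √(s[i,i]):
  s(X_1) = √(3.3667) = 1.8348
  s(X_2) = √(7.8667) = 2.8048
  s(X_3) = √(4.9667) = 2.2286

Step 3 — r_{ij} = s_{ij} / (s_i · s_j):
  r[X_1,X_1] = 1 (diagonal).
  r[X_1,X_2] = -0.9333 / (1.8348 · 2.8048) = -0.9333 / 5.1463 = -0.1814
  r[X_1,X_3] = -1.1667 / (1.8348 · 2.2286) = -1.1667 / 4.0891 = -0.2853
  r[X_2,X_2] = 1 (diagonal).
  r[X_2,X_3] = -2.2667 / (2.8048 · 2.2286) = -2.2667 / 6.2507 = -0.3626
  r[X_3,X_3] = 1 (diagonal).

R is symmetric with unit diagonal. Assembling:

R = [[1, -0.1814, -0.2853],
 [-0.1814, 1, -0.3626],
 [-0.2853, -0.3626, 1]]


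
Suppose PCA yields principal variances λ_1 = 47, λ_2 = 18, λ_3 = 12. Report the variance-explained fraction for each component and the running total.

Step 1 — total variance = trace(Sigma) = Σ λ_i = 47 + 18 + 12 = 77.

Step 2 — fraction explained by component i = λ_i / Σ λ:
  PC1: 47/77 = 0.6104
  PC2: 18/77 = 0.2338
  PC3: 12/77 = 0.1558

Step 3 — cumulative fraction after k components = (λ_1 + ... + λ_k) / Σ λ:
  k = 1: 47/77 = 0.6104
  k = 2: (47 + 18)/77 = 65/77 = 0.8442
  k = 3: (47 + 18 + 12)/77 = 77/77 = 1

Summary (fraction, with percent):

explained: PC1 0.6104 (61.04%), PC2 0.2338 (23.38%), PC3 0.1558 (15.58%);  cumulative: 0.6104, 0.8442, 1


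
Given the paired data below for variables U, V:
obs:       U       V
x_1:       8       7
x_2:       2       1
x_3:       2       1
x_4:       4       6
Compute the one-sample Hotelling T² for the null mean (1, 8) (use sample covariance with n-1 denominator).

Step 1 — sample mean vector:
  mean(U) = (8 + 2 + 2 + 4) / 4 = 16/4 = 4
  mean(V) = (7 + 1 + 1 + 6) / 4 = 15/4 = 3.75
  x̄ = (4, 3.75),  deviation x̄ - mu_0 = (4, 3.75) - (1, 8) = (3, -4.25).

Step 2 — sample covariance matrix, S[i,j] = (1/(n-1)) · Σ_k (x_{k,i} - mean_i) · (x_{k,j} - mean_j), divisor n-1 = 3:
  S[U,U] = ((4)·(4) + (-2)·(-2) + (-2)·(-2) + (0)·(0)) / 3 = 24/3 = 8
  S[U,V] = ((4)·(3.25) + (-2)·(-2.75) + (-2)·(-2.75) + (0)·(2.25)) / 3 = 24/3 = 8
  S[V,V] = ((3.25)·(3.25) + (-2.75)·(-2.75) + (-2.75)·(-2.75) + (2.25)·(2.25)) / 3 = 30.75/3 = 10.25
  S = [[8, 8],
 [8, 10.25]].

Step 3 — invert S. det(S) = 8·10.25 - (8)² = 18.
  S^{-1} = (1/det) · [[d, -b], [-b, a]] = [[0.5694, -0.4444],
 [-0.4444, 0.4444]].

Step 4 — quadratic form (x̄ - mu_0)^T · S^{-1} · (x̄ - mu_0):
  S^{-1} · (x̄ - mu_0) = (3.5972, -3.2222),
  (x̄ - mu_0)^T · [...] = (3)·(3.5972) + (-4.25)·(-3.2222) = 24.4861.

Step 5 — scale by n: T² = 4 · 24.4861 = 97.9444.

T² ≈ 97.9444


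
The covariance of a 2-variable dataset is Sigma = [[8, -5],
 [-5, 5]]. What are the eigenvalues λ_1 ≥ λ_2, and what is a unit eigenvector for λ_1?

Step 1 — characteristic polynomial of 2×2 Sigma:
  det(Sigma - λI) = λ² - trace · λ + det = 0.
  trace = 8 + 5 = 13, det = 8·5 - (-5)² = 15.
Step 2 — discriminant:
  Δ = trace² - 4·det = 169 - 60 = 109.
Step 3 — eigenvalues:
  λ = (trace ± √Δ)/2 = (13 ± 10.4403)/2,
  λ_1 = 11.7202,  λ_2 = 1.2798.

Step 4 — unit eigenvector for λ_1: solve (Sigma - λ_1 I)v = 0. First row:
  (8 - 11.7202)·v_x + (-5)·v_y = 0, i.e. (-3.7202)·v_x + (-5)·v_y = 0,
  so v ∝ (b, λ_1 - a) = (-5, 3.7202); multiply by -1 so the first entry is positive: u = (5, -3.7202).
  ||u|| = √((5)² + (-3.7202)²) = √(38.8395) ≈ 6.2321,
  v_1 = u/||u|| ≈ (0.8023, -0.5969) (||v_1|| = 1).

λ_1 = 11.7202,  λ_2 = 1.2798;  v_1 ≈ (0.8023, -0.5969)


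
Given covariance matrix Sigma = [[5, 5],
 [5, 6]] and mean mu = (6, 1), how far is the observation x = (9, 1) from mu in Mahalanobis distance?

Step 1 — centre the observation: (x - mu) = (3, 0).

Step 2 — invert Sigma. det(Sigma) = 5·6 - (5)² = 5.
  Sigma^{-1} = (1/det) · [[d, -b], [-b, a]] = [[1.2, -1],
 [-1, 1]].

Step 3 — form the quadratic (x - mu)^T · Sigma^{-1} · (x - mu):
  Sigma^{-1} · (x - mu) = (3.6, -3).
  (x - mu)^T · [Sigma^{-1} · (x - mu)] = (3)·(3.6) + (0)·(-3) = 10.8.

Step 4 — take square root: d = √(10.8) ≈ 3.2863.

d(x, mu) = √(10.8) ≈ 3.2863


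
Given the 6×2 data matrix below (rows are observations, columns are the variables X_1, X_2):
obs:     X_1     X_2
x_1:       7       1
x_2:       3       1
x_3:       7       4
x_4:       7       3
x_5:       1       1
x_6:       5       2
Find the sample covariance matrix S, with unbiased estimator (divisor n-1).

Step 1 — column means:
  mean(X_1) = (7 + 3 + 7 + 7 + 1 + 5) / 6 = 30/6 = 5
  mean(X_2) = (1 + 1 + 4 + 3 + 1 + 2) / 6 = 12/6 = 2

Step 2 — sample covariance S[i,j] = (1/(n-1)) · Σ_k (x_{k,i} - mean_i) · (x_{k,j} - mean_j), with n-1 = 5.
  S[X_1,X_1] = ((2)·(2) + (-2)·(-2) + (2)·(2) + (2)·(2) + (-4)·(-4) + (0)·(0)) / 5 = 32/5 = 6.4
  S[X_1,X_2] = ((2)·(-1) + (-2)·(-1) + (2)·(2) + (2)·(1) + (-4)·(-1) + (0)·(0)) / 5 = 10/5 = 2
  S[X_2,X_2] = ((-1)·(-1) + (-1)·(-1) + (2)·(2) + (1)·(1) + (-1)·(-1) + (0)·(0)) / 5 = 8/5 = 1.6

S is symmetric (S[j,i] = S[i,j]). Assembling:

S = [[6.4, 2],
 [2, 1.6]]


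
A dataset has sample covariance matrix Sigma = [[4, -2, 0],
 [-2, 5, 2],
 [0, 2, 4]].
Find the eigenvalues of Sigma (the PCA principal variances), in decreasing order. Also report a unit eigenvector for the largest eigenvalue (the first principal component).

Step 1 — characteristic polynomial p(λ) = det(λI - Sigma) = λ³ - tr·λ² + c_1·λ - det, where tr = trace, c_1 = sum of the principal 2×2 minors, det = det(Sigma):
  tr = 4 + 5 + 4 = 13,
  c_1 = (4·5 - (-2)²) + (4·4 - (0)²) + (5·4 - (2)²) = 16 + 16 + 16 = 48,
  det = 4·(5·4 - (2)²) - (-2)·((-2)·4 - (2)·(0)) + (0)·((-2)·(2) - 5·(0)) = 4·(16) - (-2)·(-8) + (0)·(-4) = 48.
  So p(λ) = λ³ - 13λ² + 48λ - 48.
Step 2 — look for an integer root (rational root theorem: any rational root is an integer divisor of 48). Testing λ = 4:
  p(4) = 64 - 208 + 192 - 48 = 0  ✓
  Dividing out (λ - 4): p(λ) = (λ - 4)(λ² - 9λ + 12).
Step 3 — remaining eigenvalues from the quadratic λ² - 9λ + 12 = 0:
  Δ = 9² - 4·12 = 81 - 48 = 33,  λ = (9 ± √33)/2 = (9 ± 5.7446)/2 ≈ 7.3723 or 1.6277.
  Sorted: λ_1 = 7.3723,  λ_2 = 4,  λ_3 = 1.6277  (check: sum = 13 = tr ✓).

Step 4 — unit eigenvector for λ_1 ≈ 7.3723: v spans the null space of (Sigma - λ_1 I), whose rows are
  r_1 = (-3.3723, -2, 0),  r_2 = (-2, -2.3723, 2),  r_3 = (0, 2, -3.3723).
  v is orthogonal to every row, so take v ∝ r_1 × r_2 = ((-2)·(2) - (0)·(-2.3723), (0)·(-2) - (-3.3723)·(2), (-3.3723)·(-2.3723) - (-2)·(-2)) ≈ (-4, 6.7446, 4).
  Rescale (multiply by -1 so the first nonzero entry is positive): u = (4, -6.7446, -4).
  ||u|| = √((4)² + (-6.7446)² + (-4)²) = √(77.4891) ≈ 8.8028,  v_1 = u/||u|| ≈ (0.4544, -0.7662, -0.4544) (||v_1|| = 1).

λ_1 = 7.3723,  λ_2 = 4,  λ_3 = 1.6277;  v_1 ≈ (0.4544, -0.7662, -0.4544)


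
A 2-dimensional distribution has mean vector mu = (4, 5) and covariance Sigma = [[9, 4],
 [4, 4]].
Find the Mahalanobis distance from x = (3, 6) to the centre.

Step 1 — centre the observation: (x - mu) = (-1, 1).

Step 2 — invert Sigma. det(Sigma) = 9·4 - (4)² = 20.
  Sigma^{-1} = (1/det) · [[d, -b], [-b, a]] = [[0.2, -0.2],
 [-0.2, 0.45]].

Step 3 — form the quadratic (x - mu)^T · Sigma^{-1} · (x - mu):
  Sigma^{-1} · (x - mu) = (-0.4, 0.65).
  (x - mu)^T · [Sigma^{-1} · (x - mu)] = (-1)·(-0.4) + (1)·(0.65) = 1.05.

Step 4 — take square root: d = √(1.05) ≈ 1.0247.

d(x, mu) = √(1.05) ≈ 1.0247


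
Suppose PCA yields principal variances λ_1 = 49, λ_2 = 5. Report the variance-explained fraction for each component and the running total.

Step 1 — total variance = trace(Sigma) = Σ λ_i = 49 + 5 = 54.

Step 2 — fraction explained by component i = λ_i / Σ λ:
  PC1: 49/54 = 0.9074
  PC2: 5/54 = 0.0926

Step 3 — cumulative fraction after k components = (λ_1 + ... + λ_k) / Σ λ:
  k = 1: 49/54 = 0.9074
  k = 2: (49 + 5)/54 = 54/54 = 1

Summary (fraction, with percent):

explained: PC1 0.9074 (90.74%), PC2 0.0926 (9.26%);  cumulative: 0.9074, 1


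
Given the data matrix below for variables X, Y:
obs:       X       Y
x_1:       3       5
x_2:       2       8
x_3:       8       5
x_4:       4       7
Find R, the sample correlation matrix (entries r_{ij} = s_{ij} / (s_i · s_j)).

Step 1 — column means:
  mean(X) = (3 + 2 + 8 + 4) / 4 = 17/4 = 4.25
  mean(Y) = (5 + 8 + 5 + 7) / 4 = 25/4 = 6.25

Step 2 — sample variances and covariances s[i,j] = (1/(n-1)) · Σ_k (x_{k,i} - mean_i) · (x_{k,j} - mean_j), with n-1 = 3:
  s[X,X] = ((-1.25)·(-1.25) + (-2.25)·(-2.25) + (3.75)·(3.75) + (-0.25)·(-0.25)) / 3 = 20.75/3 = 6.9167
  s[X,Y] = ((-1.25)·(-1.25) + (-2.25)·(1.75) + (3.75)·(-1.25) + (-0.25)·(0.75)) / 3 = -7.25/3 = -2.4167
  s[Y,Y] = ((-1.25)·(-1.25) + (1.75)·(1.75) + (-1.25)·(-1.25) + (0.75)·(0.75)) / 3 = 6.75/3 = 2.25
  Sample standard deviations s_i = √(s[i,i]):
  s(X) = √(6.9167) = 2.63
  s(Y) = √(2.25) = 1.5

Step 3 — r_{ij} = s_{ij} / (s_i · s_j):
  r[X,X] = 1 (diagonal).
  r[X,Y] = -2.4167 / (2.63 · 1.5) = -2.4167 / 3.9449 = -0.6126
  r[Y,Y] = 1 (diagonal).

R is symmetric with unit diagonal. Assembling:

R = [[1, -0.6126],
 [-0.6126, 1]]


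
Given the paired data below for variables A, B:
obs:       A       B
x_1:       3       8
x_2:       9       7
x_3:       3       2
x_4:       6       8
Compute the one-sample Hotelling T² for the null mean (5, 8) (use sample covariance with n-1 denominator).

Step 1 — sample mean vector:
  mean(A) = (3 + 9 + 3 + 6) / 4 = 21/4 = 5.25
  mean(B) = (8 + 7 + 2 + 8) / 4 = 25/4 = 6.25
  x̄ = (5.25, 6.25),  deviation x̄ - mu_0 = (5.25, 6.25) - (5, 8) = (0.25, -1.75).

Step 2 — sample covariance matrix, S[i,j] = (1/(n-1)) · Σ_k (x_{k,i} - mean_i) · (x_{k,j} - mean_j), divisor n-1 = 3:
  S[A,A] = ((-2.25)·(-2.25) + (3.75)·(3.75) + (-2.25)·(-2.25) + (0.75)·(0.75)) / 3 = 24.75/3 = 8.25
  S[A,B] = ((-2.25)·(1.75) + (3.75)·(0.75) + (-2.25)·(-4.25) + (0.75)·(1.75)) / 3 = 9.75/3 = 3.25
  S[B,B] = ((1.75)·(1.75) + (0.75)·(0.75) + (-4.25)·(-4.25) + (1.75)·(1.75)) / 3 = 24.75/3 = 8.25
  S = [[8.25, 3.25],
 [3.25, 8.25]].

Step 3 — invert S. det(S) = 8.25·8.25 - (3.25)² = 57.5.
  S^{-1} = (1/det) · [[d, -b], [-b, a]] = [[0.1435, -0.0565],
 [-0.0565, 0.1435]].

Step 4 — quadratic form (x̄ - mu_0)^T · S^{-1} · (x̄ - mu_0):
  S^{-1} · (x̄ - mu_0) = (0.1348, -0.2652),
  (x̄ - mu_0)^T · [...] = (0.25)·(0.1348) + (-1.75)·(-0.2652) = 0.4978.

Step 5 — scale by n: T² = 4 · 0.4978 = 1.9913.

T² ≈ 1.9913


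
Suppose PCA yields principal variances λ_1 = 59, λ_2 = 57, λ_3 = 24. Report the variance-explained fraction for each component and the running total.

Step 1 — total variance = trace(Sigma) = Σ λ_i = 59 + 57 + 24 = 140.

Step 2 — fraction explained by component i = λ_i / Σ λ:
  PC1: 59/140 = 0.4214
  PC2: 57/140 = 0.4071
  PC3: 24/140 = 0.1714

Step 3 — cumulative fraction after k components = (λ_1 + ... + λ_k) / Σ λ:
  k = 1: 59/140 = 0.4214
  k = 2: (59 + 57)/140 = 116/140 = 0.8286
  k = 3: (59 + 57 + 24)/140 = 140/140 = 1

Summary (fraction, with percent):

explained: PC1 0.4214 (42.14%), PC2 0.4071 (40.71%), PC3 0.1714 (17.14%);  cumulative: 0.4214, 0.8286, 1


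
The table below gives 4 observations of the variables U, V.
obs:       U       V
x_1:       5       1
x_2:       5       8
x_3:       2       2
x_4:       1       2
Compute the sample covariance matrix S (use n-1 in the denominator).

Step 1 — column means:
  mean(U) = (5 + 5 + 2 + 1) / 4 = 13/4 = 3.25
  mean(V) = (1 + 8 + 2 + 2) / 4 = 13/4 = 3.25

Step 2 — sample covariance S[i,j] = (1/(n-1)) · Σ_k (x_{k,i} - mean_i) · (x_{k,j} - mean_j), with n-1 = 3.
  S[U,U] = ((1.75)·(1.75) + (1.75)·(1.75) + (-1.25)·(-1.25) + (-2.25)·(-2.25)) / 3 = 12.75/3 = 4.25
  S[U,V] = ((1.75)·(-2.25) + (1.75)·(4.75) + (-1.25)·(-1.25) + (-2.25)·(-1.25)) / 3 = 8.75/3 = 2.9167
  S[V,V] = ((-2.25)·(-2.25) + (4.75)·(4.75) + (-1.25)·(-1.25) + (-1.25)·(-1.25)) / 3 = 30.75/3 = 10.25

S is symmetric (S[j,i] = S[i,j]). Assembling:

S = [[4.25, 2.9167],
 [2.9167, 10.25]]


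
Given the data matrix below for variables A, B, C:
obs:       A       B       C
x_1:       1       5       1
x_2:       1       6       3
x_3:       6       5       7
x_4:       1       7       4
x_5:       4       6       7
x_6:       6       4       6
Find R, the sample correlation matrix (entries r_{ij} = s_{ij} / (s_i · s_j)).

Step 1 — column means:
  mean(A) = (1 + 1 + 6 + 1 + 4 + 6) / 6 = 19/6 = 3.1667
  mean(B) = (5 + 6 + 5 + 7 + 6 + 4) / 6 = 33/6 = 5.5
  mean(C) = (1 + 3 + 7 + 4 + 7 + 6) / 6 = 28/6 = 4.6667

Step 2 — sample variances and covariances s[i,j] = (1/(n-1)) · Σ_k (x_{k,i} - mean_i) · (x_{k,j} - mean_j), with n-1 = 5:
  s[A,A] = ((-2.1667)·(-2.1667) + (-2.1667)·(-2.1667) + (2.8333)·(2.8333) + (-2.1667)·(-2.1667) + (0.8333)·(0.8333) + (2.8333)·(2.8333)) / 5 = 30.8333/5 = 6.1667
  s[A,B] = ((-2.1667)·(-0.5) + (-2.1667)·(0.5) + (2.8333)·(-0.5) + (-2.1667)·(1.5) + (0.8333)·(0.5) + (2.8333)·(-1.5)) / 5 = -8.5/5 = -1.7
  s[A,C] = ((-2.1667)·(-3.6667) + (-2.1667)·(-1.6667) + (2.8333)·(2.3333) + (-2.1667)·(-0.6667) + (0.8333)·(2.3333) + (2.8333)·(1.3333)) / 5 = 25.3333/5 = 5.0667
  s[B,B] = ((-0.5)·(-0.5) + (0.5)·(0.5) + (-0.5)·(-0.5) + (1.5)·(1.5) + (0.5)·(0.5) + (-1.5)·(-1.5)) / 5 = 5.5/5 = 1.1
  s[B,C] = ((-0.5)·(-3.6667) + (0.5)·(-1.6667) + (-0.5)·(2.3333) + (1.5)·(-0.6667) + (0.5)·(2.3333) + (-1.5)·(1.3333)) / 5 = -2/5 = -0.4
  s[C,C] = ((-3.6667)·(-3.6667) + (-1.6667)·(-1.6667) + (2.3333)·(2.3333) + (-0.6667)·(-0.6667) + (2.3333)·(2.3333) + (1.3333)·(1.3333)) / 5 = 29.3333/5 = 5.8667
  Sample standard deviations s_i = √(s[i,i]):
  s(A) = √(6.1667) = 2.4833
  s(B) = √(1.1) = 1.0488
  s(C) = √(5.8667) = 2.4221

Step 3 — r_{ij} = s_{ij} / (s_i · s_j):
  r[A,A] = 1 (diagonal).
  r[A,B] = -1.7 / (2.4833 · 1.0488) = -1.7 / 2.6045 = -0.6527
  r[A,C] = 5.0667 / (2.4833 · 2.4221) = 5.0667 / 6.0148 = 0.8424
  r[B,B] = 1 (diagonal).
  r[B,C] = -0.4 / (1.0488 · 2.4221) = -0.4 / 2.5403 = -0.1575
  r[C,C] = 1 (diagonal).

R is symmetric with unit diagonal. Assembling:

R = [[1, -0.6527, 0.8424],
 [-0.6527, 1, -0.1575],
 [0.8424, -0.1575, 1]]


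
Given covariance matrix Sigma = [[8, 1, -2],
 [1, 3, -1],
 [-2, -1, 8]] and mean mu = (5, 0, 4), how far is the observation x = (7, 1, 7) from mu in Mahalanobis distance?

Step 1 — centre the observation: (x - mu) = (2, 1, 3).

Step 2 — invert Sigma (cofactor / det for 3×3, or solve directly):
  Sigma^{-1} = [[0.1369, -0.0357, 0.0298],
 [-0.0357, 0.3571, 0.0357],
 [0.0298, 0.0357, 0.1369]].

Step 3 — form the quadratic (x - mu)^T · Sigma^{-1} · (x - mu):
  Sigma^{-1} · (x - mu) = (0.3274, 0.3929, 0.506).
  (x - mu)^T · [Sigma^{-1} · (x - mu)] = (2)·(0.3274) + (1)·(0.3929) + (3)·(0.506) = 2.5655.

Step 4 — take square root: d = √(2.5655) ≈ 1.6017.

d(x, mu) = √(2.5655) ≈ 1.6017


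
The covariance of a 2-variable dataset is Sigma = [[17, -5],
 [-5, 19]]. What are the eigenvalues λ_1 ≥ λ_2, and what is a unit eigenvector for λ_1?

Step 1 — characteristic polynomial of 2×2 Sigma:
  det(Sigma - λI) = λ² - trace · λ + det = 0.
  trace = 17 + 19 = 36, det = 17·19 - (-5)² = 298.
Step 2 — discriminant:
  Δ = trace² - 4·det = 1296 - 1192 = 104.
Step 3 — eigenvalues:
  λ = (trace ± √Δ)/2 = (36 ± 10.198)/2,
  λ_1 = 23.099,  λ_2 = 12.901.

Step 4 — unit eigenvector for λ_1: solve (Sigma - λ_1 I)v = 0. First row:
  (17 - 23.099)·v_x + (-5)·v_y = 0, i.e. (-6.099)·v_x + (-5)·v_y = 0,
  so v ∝ (b, λ_1 - a) = (-5, 6.099); multiply by -1 so the first entry is positive: u = (5, -6.099).
  ||u|| = √((5)² + (-6.099)²) = √(62.198) ≈ 7.8866,
  v_1 = u/||u|| ≈ (0.634, -0.7733) (||v_1|| = 1).

λ_1 = 23.099,  λ_2 = 12.901;  v_1 ≈ (0.634, -0.7733)


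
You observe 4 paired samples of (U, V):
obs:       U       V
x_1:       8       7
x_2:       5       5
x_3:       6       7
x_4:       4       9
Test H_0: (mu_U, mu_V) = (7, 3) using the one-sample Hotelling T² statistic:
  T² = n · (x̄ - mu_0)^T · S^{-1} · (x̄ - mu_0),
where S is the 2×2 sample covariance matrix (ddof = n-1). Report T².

Step 1 — sample mean vector:
  mean(U) = (8 + 5 + 6 + 4) / 4 = 23/4 = 5.75
  mean(V) = (7 + 5 + 7 + 9) / 4 = 28/4 = 7
  x̄ = (5.75, 7),  deviation x̄ - mu_0 = (5.75, 7) - (7, 3) = (-1.25, 4).

Step 2 — sample covariance matrix, S[i,j] = (1/(n-1)) · Σ_k (x_{k,i} - mean_i) · (x_{k,j} - mean_j), divisor n-1 = 3:
  S[U,U] = ((2.25)·(2.25) + (-0.75)·(-0.75) + (0.25)·(0.25) + (-1.75)·(-1.75)) / 3 = 8.75/3 = 2.9167
  S[U,V] = ((2.25)·(0) + (-0.75)·(-2) + (0.25)·(0) + (-1.75)·(2)) / 3 = -2/3 = -0.6667
  S[V,V] = ((0)·(0) + (-2)·(-2) + (0)·(0) + (2)·(2)) / 3 = 8/3 = 2.6667
  S = [[2.9167, -0.6667],
 [-0.6667, 2.6667]].

Step 3 — invert S. det(S) = 2.9167·2.6667 - (-0.6667)² = 7.3333.
  S^{-1} = (1/det) · [[d, -b], [-b, a]] = [[0.3636, 0.0909],
 [0.0909, 0.3977]].

Step 4 — quadratic form (x̄ - mu_0)^T · S^{-1} · (x̄ - mu_0):
  S^{-1} · (x̄ - mu_0) = (-0.0909, 1.4773),
  (x̄ - mu_0)^T · [...] = (-1.25)·(-0.0909) + (4)·(1.4773) = 6.0227.

Step 5 — scale by n: T² = 4 · 6.0227 = 24.0909.

T² ≈ 24.0909


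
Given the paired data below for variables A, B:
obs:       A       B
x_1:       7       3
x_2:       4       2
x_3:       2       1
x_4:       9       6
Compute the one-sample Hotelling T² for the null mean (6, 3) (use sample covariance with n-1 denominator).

Step 1 — sample mean vector:
  mean(A) = (7 + 4 + 2 + 9) / 4 = 22/4 = 5.5
  mean(B) = (3 + 2 + 1 + 6) / 4 = 12/4 = 3
  x̄ = (5.5, 3),  deviation x̄ - mu_0 = (5.5, 3) - (6, 3) = (-0.5, 0).

Step 2 — sample covariance matrix, S[i,j] = (1/(n-1)) · Σ_k (x_{k,i} - mean_i) · (x_{k,j} - mean_j), divisor n-1 = 3:
  S[A,A] = ((1.5)·(1.5) + (-1.5)·(-1.5) + (-3.5)·(-3.5) + (3.5)·(3.5)) / 3 = 29/3 = 9.6667
  S[A,B] = ((1.5)·(0) + (-1.5)·(-1) + (-3.5)·(-2) + (3.5)·(3)) / 3 = 19/3 = 6.3333
  S[B,B] = ((0)·(0) + (-1)·(-1) + (-2)·(-2) + (3)·(3)) / 3 = 14/3 = 4.6667
  S = [[9.6667, 6.3333],
 [6.3333, 4.6667]].

Step 3 — invert S. det(S) = 9.6667·4.6667 - (6.3333)² = 5.
  S^{-1} = (1/det) · [[d, -b], [-b, a]] = [[0.9333, -1.2667],
 [-1.2667, 1.9333]].

Step 4 — quadratic form (x̄ - mu_0)^T · S^{-1} · (x̄ - mu_0):
  S^{-1} · (x̄ - mu_0) = (-0.4667, 0.6333),
  (x̄ - mu_0)^T · [...] = (-0.5)·(-0.4667) + (0)·(0.6333) = 0.2333.

Step 5 — scale by n: T² = 4 · 0.2333 = 0.9333.

T² ≈ 0.9333


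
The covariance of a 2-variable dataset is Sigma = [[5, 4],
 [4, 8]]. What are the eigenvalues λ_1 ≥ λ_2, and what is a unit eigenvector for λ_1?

Step 1 — characteristic polynomial of 2×2 Sigma:
  det(Sigma - λI) = λ² - trace · λ + det = 0.
  trace = 5 + 8 = 13, det = 5·8 - (4)² = 24.
Step 2 — discriminant:
  Δ = trace² - 4·det = 169 - 96 = 73.
Step 3 — eigenvalues:
  λ = (trace ± √Δ)/2 = (13 ± 8.544)/2,
  λ_1 = 10.772,  λ_2 = 2.228.

Step 4 — unit eigenvector for λ_1: solve (Sigma - λ_1 I)v = 0. First row:
  (5 - 10.772)·v_x + (4)·v_y = 0, i.e. (-5.772)·v_x + (4)·v_y = 0,
  so v ∝ (b, λ_1 - a) = (4, 5.772) = u.
  ||u|| = √((4)² + (5.772)²) = √(49.316) ≈ 7.0225,
  v_1 = u/||u|| ≈ (0.5696, 0.8219) (||v_1|| = 1).

λ_1 = 10.772,  λ_2 = 2.228;  v_1 ≈ (0.5696, 0.8219)


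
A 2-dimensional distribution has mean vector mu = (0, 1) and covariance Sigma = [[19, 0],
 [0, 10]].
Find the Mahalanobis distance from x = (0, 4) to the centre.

Step 1 — centre the observation: (x - mu) = (0, 3).

Step 2 — invert Sigma. det(Sigma) = 19·10 - (0)² = 190.
  Sigma^{-1} = (1/det) · [[d, -b], [-b, a]] = [[0.0526, 0],
 [0, 0.1]].

Step 3 — form the quadratic (x - mu)^T · Sigma^{-1} · (x - mu):
  Sigma^{-1} · (x - mu) = (0, 0.3).
  (x - mu)^T · [Sigma^{-1} · (x - mu)] = (0)·(0) + (3)·(0.3) = 0.9.

Step 4 — take square root: d = √(0.9) ≈ 0.9487.

d(x, mu) = √(0.9) ≈ 0.9487


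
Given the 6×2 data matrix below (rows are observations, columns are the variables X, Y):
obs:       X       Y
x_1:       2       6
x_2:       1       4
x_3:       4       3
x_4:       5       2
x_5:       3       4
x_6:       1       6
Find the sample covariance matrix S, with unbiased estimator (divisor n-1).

Step 1 — column means:
  mean(X) = (2 + 1 + 4 + 5 + 3 + 1) / 6 = 16/6 = 2.6667
  mean(Y) = (6 + 4 + 3 + 2 + 4 + 6) / 6 = 25/6 = 4.1667

Step 2 — sample covariance S[i,j] = (1/(n-1)) · Σ_k (x_{k,i} - mean_i) · (x_{k,j} - mean_j), with n-1 = 5.
  S[X,X] = ((-0.6667)·(-0.6667) + (-1.6667)·(-1.6667) + (1.3333)·(1.3333) + (2.3333)·(2.3333) + (0.3333)·(0.3333) + (-1.6667)·(-1.6667)) / 5 = 13.3333/5 = 2.6667
  S[X,Y] = ((-0.6667)·(1.8333) + (-1.6667)·(-0.1667) + (1.3333)·(-1.1667) + (2.3333)·(-2.1667) + (0.3333)·(-0.1667) + (-1.6667)·(1.8333)) / 5 = -10.6667/5 = -2.1333
  S[Y,Y] = ((1.8333)·(1.8333) + (-0.1667)·(-0.1667) + (-1.1667)·(-1.1667) + (-2.1667)·(-2.1667) + (-0.1667)·(-0.1667) + (1.8333)·(1.8333)) / 5 = 12.8333/5 = 2.5667

S is symmetric (S[j,i] = S[i,j]). Assembling:

S = [[2.6667, -2.1333],
 [-2.1333, 2.5667]]


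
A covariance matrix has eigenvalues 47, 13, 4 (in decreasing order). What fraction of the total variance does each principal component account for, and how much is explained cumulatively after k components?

Step 1 — total variance = trace(Sigma) = Σ λ_i = 47 + 13 + 4 = 64.

Step 2 — fraction explained by component i = λ_i / Σ λ:
  PC1: 47/64 = 0.7344
  PC2: 13/64 = 0.2031
  PC3: 4/64 = 0.0625

Step 3 — cumulative fraction after k components = (λ_1 + ... + λ_k) / Σ λ:
  k = 1: 47/64 = 0.7344
  k = 2: (47 + 13)/64 = 60/64 = 0.9375
  k = 3: (47 + 13 + 4)/64 = 64/64 = 1

Summary (fraction, with percent):

explained: PC1 0.7344 (73.44%), PC2 0.2031 (20.31%), PC3 0.0625 (6.25%);  cumulative: 0.7344, 0.9375, 1


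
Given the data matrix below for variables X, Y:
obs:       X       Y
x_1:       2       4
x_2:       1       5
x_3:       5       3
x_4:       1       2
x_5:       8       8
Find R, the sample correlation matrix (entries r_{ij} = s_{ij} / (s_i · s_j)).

Step 1 — column means:
  mean(X) = (2 + 1 + 5 + 1 + 8) / 5 = 17/5 = 3.4
  mean(Y) = (4 + 5 + 3 + 2 + 8) / 5 = 22/5 = 4.4

Step 2 — sample variances and covariances s[i,j] = (1/(n-1)) · Σ_k (x_{k,i} - mean_i) · (x_{k,j} - mean_j), with n-1 = 4:
  s[X,X] = ((-1.4)·(-1.4) + (-2.4)·(-2.4) + (1.6)·(1.6) + (-2.4)·(-2.4) + (4.6)·(4.6)) / 4 = 37.2/4 = 9.3
  s[X,Y] = ((-1.4)·(-0.4) + (-2.4)·(0.6) + (1.6)·(-1.4) + (-2.4)·(-2.4) + (4.6)·(3.6)) / 4 = 19.2/4 = 4.8
  s[Y,Y] = ((-0.4)·(-0.4) + (0.6)·(0.6) + (-1.4)·(-1.4) + (-2.4)·(-2.4) + (3.6)·(3.6)) / 4 = 21.2/4 = 5.3
  Sample standard deviations s_i = √(s[i,i]):
  s(X) = √(9.3) = 3.0496
  s(Y) = √(5.3) = 2.3022

Step 3 — r_{ij} = s_{ij} / (s_i · s_j):
  r[X,X] = 1 (diagonal).
  r[X,Y] = 4.8 / (3.0496 · 2.3022) = 4.8 / 7.0207 = 0.6837
  r[Y,Y] = 1 (diagonal).

R is symmetric with unit diagonal. Assembling:

R = [[1, 0.6837],
 [0.6837, 1]]


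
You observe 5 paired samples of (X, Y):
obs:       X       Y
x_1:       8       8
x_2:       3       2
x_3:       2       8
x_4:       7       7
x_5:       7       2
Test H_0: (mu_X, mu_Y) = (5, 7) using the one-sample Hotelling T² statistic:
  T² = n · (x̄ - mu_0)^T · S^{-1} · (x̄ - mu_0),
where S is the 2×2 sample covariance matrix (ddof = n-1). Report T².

Step 1 — sample mean vector:
  mean(X) = (8 + 3 + 2 + 7 + 7) / 5 = 27/5 = 5.4
  mean(Y) = (8 + 2 + 8 + 7 + 2) / 5 = 27/5 = 5.4
  x̄ = (5.4, 5.4),  deviation x̄ - mu_0 = (5.4, 5.4) - (5, 7) = (0.4, -1.6).

Step 2 — sample covariance matrix, S[i,j] = (1/(n-1)) · Σ_k (x_{k,i} - mean_i) · (x_{k,j} - mean_j), divisor n-1 = 4:
  S[X,X] = ((2.6)·(2.6) + (-2.4)·(-2.4) + (-3.4)·(-3.4) + (1.6)·(1.6) + (1.6)·(1.6)) / 4 = 29.2/4 = 7.3
  S[X,Y] = ((2.6)·(2.6) + (-2.4)·(-3.4) + (-3.4)·(2.6) + (1.6)·(1.6) + (1.6)·(-3.4)) / 4 = 3.2/4 = 0.8
  S[Y,Y] = ((2.6)·(2.6) + (-3.4)·(-3.4) + (2.6)·(2.6) + (1.6)·(1.6) + (-3.4)·(-3.4)) / 4 = 39.2/4 = 9.8
  S = [[7.3, 0.8],
 [0.8, 9.8]].

Step 3 — invert S. det(S) = 7.3·9.8 - (0.8)² = 70.9.
  S^{-1} = (1/det) · [[d, -b], [-b, a]] = [[0.1382, -0.0113],
 [-0.0113, 0.103]].

Step 4 — quadratic form (x̄ - mu_0)^T · S^{-1} · (x̄ - mu_0):
  S^{-1} · (x̄ - mu_0) = (0.0733, -0.1693),
  (x̄ - mu_0)^T · [...] = (0.4)·(0.0733) + (-1.6)·(-0.1693) = 0.3001.

Step 5 — scale by n: T² = 5 · 0.3001 = 1.5007.

T² ≈ 1.5007


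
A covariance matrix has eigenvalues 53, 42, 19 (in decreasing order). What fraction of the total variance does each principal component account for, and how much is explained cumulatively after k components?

Step 1 — total variance = trace(Sigma) = Σ λ_i = 53 + 42 + 19 = 114.

Step 2 — fraction explained by component i = λ_i / Σ λ:
  PC1: 53/114 = 0.4649
  PC2: 42/114 = 0.3684
  PC3: 19/114 = 0.1667

Step 3 — cumulative fraction after k components = (λ_1 + ... + λ_k) / Σ λ:
  k = 1: 53/114 = 0.4649
  k = 2: (53 + 42)/114 = 95/114 = 0.8333
  k = 3: (53 + 42 + 19)/114 = 114/114 = 1

Summary (fraction, with percent):

explained: PC1 0.4649 (46.49%), PC2 0.3684 (36.84%), PC3 0.1667 (16.67%);  cumulative: 0.4649, 0.8333, 1


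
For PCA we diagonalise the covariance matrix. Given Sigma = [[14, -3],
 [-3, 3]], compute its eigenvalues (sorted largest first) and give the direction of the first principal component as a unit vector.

Step 1 — characteristic polynomial of 2×2 Sigma:
  det(Sigma - λI) = λ² - trace · λ + det = 0.
  trace = 14 + 3 = 17, det = 14·3 - (-3)² = 33.
Step 2 — discriminant:
  Δ = trace² - 4·det = 289 - 132 = 157.
Step 3 — eigenvalues:
  λ = (trace ± √Δ)/2 = (17 ± 12.53)/2,
  λ_1 = 14.765,  λ_2 = 2.235.

Step 4 — unit eigenvector for λ_1: solve (Sigma - λ_1 I)v = 0. First row:
  (14 - 14.765)·v_x + (-3)·v_y = 0, i.e. (-0.765)·v_x + (-3)·v_y = 0,
  so v ∝ (b, λ_1 - a) = (-3, 0.765); multiply by -1 so the first entry is positive: u = (3, -0.765).
  ||u|| = √((3)² + (-0.765)²) = √(9.5852) ≈ 3.096,
  v_1 = u/||u|| ≈ (0.969, -0.2471) (||v_1|| = 1).

λ_1 = 14.765,  λ_2 = 2.235;  v_1 ≈ (0.969, -0.2471)


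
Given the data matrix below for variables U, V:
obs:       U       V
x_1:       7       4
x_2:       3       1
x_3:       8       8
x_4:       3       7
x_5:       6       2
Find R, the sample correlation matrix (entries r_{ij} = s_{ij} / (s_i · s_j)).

Step 1 — column means:
  mean(U) = (7 + 3 + 8 + 3 + 6) / 5 = 27/5 = 5.4
  mean(V) = (4 + 1 + 8 + 7 + 2) / 5 = 22/5 = 4.4

Step 2 — sample variances and covariances s[i,j] = (1/(n-1)) · Σ_k (x_{k,i} - mean_i) · (x_{k,j} - mean_j), with n-1 = 4:
  s[U,U] = ((1.6)·(1.6) + (-2.4)·(-2.4) + (2.6)·(2.6) + (-2.4)·(-2.4) + (0.6)·(0.6)) / 4 = 21.2/4 = 5.3
  s[U,V] = ((1.6)·(-0.4) + (-2.4)·(-3.4) + (2.6)·(3.6) + (-2.4)·(2.6) + (0.6)·(-2.4)) / 4 = 9.2/4 = 2.3
  s[V,V] = ((-0.4)·(-0.4) + (-3.4)·(-3.4) + (3.6)·(3.6) + (2.6)·(2.6) + (-2.4)·(-2.4)) / 4 = 37.2/4 = 9.3
  Sample standard deviations s_i = √(s[i,i]):
  s(U) = √(5.3) = 2.3022
  s(V) = √(9.3) = 3.0496

Step 3 — r_{ij} = s_{ij} / (s_i · s_j):
  r[U,U] = 1 (diagonal).
  r[U,V] = 2.3 / (2.3022 · 3.0496) = 2.3 / 7.0207 = 0.3276
  r[V,V] = 1 (diagonal).

R is symmetric with unit diagonal. Assembling:

R = [[1, 0.3276],
 [0.3276, 1]]


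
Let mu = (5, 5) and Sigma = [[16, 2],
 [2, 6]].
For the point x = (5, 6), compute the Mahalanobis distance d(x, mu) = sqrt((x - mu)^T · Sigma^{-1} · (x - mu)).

Step 1 — centre the observation: (x - mu) = (0, 1).

Step 2 — invert Sigma. det(Sigma) = 16·6 - (2)² = 92.
  Sigma^{-1} = (1/det) · [[d, -b], [-b, a]] = [[0.0652, -0.0217],
 [-0.0217, 0.1739]].

Step 3 — form the quadratic (x - mu)^T · Sigma^{-1} · (x - mu):
  Sigma^{-1} · (x - mu) = (-0.0217, 0.1739).
  (x - mu)^T · [Sigma^{-1} · (x - mu)] = (0)·(-0.0217) + (1)·(0.1739) = 0.1739.

Step 4 — take square root: d = √(0.1739) ≈ 0.417.

d(x, mu) = √(0.1739) ≈ 0.417


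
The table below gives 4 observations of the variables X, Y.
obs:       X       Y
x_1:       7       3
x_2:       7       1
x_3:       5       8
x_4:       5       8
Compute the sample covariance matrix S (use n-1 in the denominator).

Step 1 — column means:
  mean(X) = (7 + 7 + 5 + 5) / 4 = 24/4 = 6
  mean(Y) = (3 + 1 + 8 + 8) / 4 = 20/4 = 5

Step 2 — sample covariance S[i,j] = (1/(n-1)) · Σ_k (x_{k,i} - mean_i) · (x_{k,j} - mean_j), with n-1 = 3.
  S[X,X] = ((1)·(1) + (1)·(1) + (-1)·(-1) + (-1)·(-1)) / 3 = 4/3 = 1.3333
  S[X,Y] = ((1)·(-2) + (1)·(-4) + (-1)·(3) + (-1)·(3)) / 3 = -12/3 = -4
  S[Y,Y] = ((-2)·(-2) + (-4)·(-4) + (3)·(3) + (3)·(3)) / 3 = 38/3 = 12.6667

S is symmetric (S[j,i] = S[i,j]). Assembling:

S = [[1.3333, -4],
 [-4, 12.6667]]


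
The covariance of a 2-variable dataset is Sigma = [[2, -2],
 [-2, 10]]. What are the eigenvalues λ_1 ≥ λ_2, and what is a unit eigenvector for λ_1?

Step 1 — characteristic polynomial of 2×2 Sigma:
  det(Sigma - λI) = λ² - trace · λ + det = 0.
  trace = 2 + 10 = 12, det = 2·10 - (-2)² = 16.
Step 2 — discriminant:
  Δ = trace² - 4·det = 144 - 64 = 80.
Step 3 — eigenvalues:
  λ = (trace ± √Δ)/2 = (12 ± 8.9443)/2,
  λ_1 = 10.4721,  λ_2 = 1.5279.

Step 4 — unit eigenvector for λ_1: solve (Sigma - λ_1 I)v = 0. First row:
  (2 - 10.4721)·v_x + (-2)·v_y = 0, i.e. (-8.4721)·v_x + (-2)·v_y = 0,
  so v ∝ (b, λ_1 - a) = (-2, 8.4721); multiply by -1 so the first entry is positive: u = (2, -8.4721).
  ||u|| = √((2)² + (-8.4721)²) = √(75.7771) ≈ 8.705,
  v_1 = u/||u|| ≈ (0.2298, -0.9732) (||v_1|| = 1).

λ_1 = 10.4721,  λ_2 = 1.5279;  v_1 ≈ (0.2298, -0.9732)


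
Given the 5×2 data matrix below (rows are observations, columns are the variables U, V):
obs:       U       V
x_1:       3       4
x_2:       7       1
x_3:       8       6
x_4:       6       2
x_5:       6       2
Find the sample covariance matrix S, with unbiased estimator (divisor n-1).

Step 1 — column means:
  mean(U) = (3 + 7 + 8 + 6 + 6) / 5 = 30/5 = 6
  mean(V) = (4 + 1 + 6 + 2 + 2) / 5 = 15/5 = 3

Step 2 — sample covariance S[i,j] = (1/(n-1)) · Σ_k (x_{k,i} - mean_i) · (x_{k,j} - mean_j), with n-1 = 4.
  S[U,U] = ((-3)·(-3) + (1)·(1) + (2)·(2) + (0)·(0) + (0)·(0)) / 4 = 14/4 = 3.5
  S[U,V] = ((-3)·(1) + (1)·(-2) + (2)·(3) + (0)·(-1) + (0)·(-1)) / 4 = 1/4 = 0.25
  S[V,V] = ((1)·(1) + (-2)·(-2) + (3)·(3) + (-1)·(-1) + (-1)·(-1)) / 4 = 16/4 = 4

S is symmetric (S[j,i] = S[i,j]). Assembling:

S = [[3.5, 0.25],
 [0.25, 4]]


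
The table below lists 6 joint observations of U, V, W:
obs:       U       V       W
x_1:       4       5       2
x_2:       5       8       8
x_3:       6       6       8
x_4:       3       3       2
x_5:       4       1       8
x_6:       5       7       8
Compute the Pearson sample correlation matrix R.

Step 1 — column means:
  mean(U) = (4 + 5 + 6 + 3 + 4 + 5) / 6 = 27/6 = 4.5
  mean(V) = (5 + 8 + 6 + 3 + 1 + 7) / 6 = 30/6 = 5
  mean(W) = (2 + 8 + 8 + 2 + 8 + 8) / 6 = 36/6 = 6

Step 2 — sample variances and covariances s[i,j] = (1/(n-1)) · Σ_k (x_{k,i} - mean_i) · (x_{k,j} - mean_j), with n-1 = 5:
  s[U,U] = ((-0.5)·(-0.5) + (0.5)·(0.5) + (1.5)·(1.5) + (-1.5)·(-1.5) + (-0.5)·(-0.5) + (0.5)·(0.5)) / 5 = 5.5/5 = 1.1
  s[U,V] = ((-0.5)·(0) + (0.5)·(3) + (1.5)·(1) + (-1.5)·(-2) + (-0.5)·(-4) + (0.5)·(2)) / 5 = 9/5 = 1.8
  s[U,W] = ((-0.5)·(-4) + (0.5)·(2) + (1.5)·(2) + (-1.5)·(-4) + (-0.5)·(2) + (0.5)·(2)) / 5 = 12/5 = 2.4
  s[V,V] = ((0)·(0) + (3)·(3) + (1)·(1) + (-2)·(-2) + (-4)·(-4) + (2)·(2)) / 5 = 34/5 = 6.8
  s[V,W] = ((0)·(-4) + (3)·(2) + (1)·(2) + (-2)·(-4) + (-4)·(2) + (2)·(2)) / 5 = 12/5 = 2.4
  s[W,W] = ((-4)·(-4) + (2)·(2) + (2)·(2) + (-4)·(-4) + (2)·(2) + (2)·(2)) / 5 = 48/5 = 9.6
  Sample standard deviations s_i = √(s[i,i]):
  s(U) = √(1.1) = 1.0488
  s(V) = √(6.8) = 2.6077
  s(W) = √(9.6) = 3.0984

Step 3 — r_{ij} = s_{ij} / (s_i · s_j):
  r[U,U] = 1 (diagonal).
  r[U,V] = 1.8 / (1.0488 · 2.6077) = 1.8 / 2.735 = 0.6581
  r[U,W] = 2.4 / (1.0488 · 3.0984) = 2.4 / 3.2496 = 0.7385
  r[V,V] = 1 (diagonal).
  r[V,W] = 2.4 / (2.6077 · 3.0984) = 2.4 / 8.0796 = 0.297
  r[W,W] = 1 (diagonal).

R is symmetric with unit diagonal. Assembling:

R = [[1, 0.6581, 0.7385],
 [0.6581, 1, 0.297],
 [0.7385, 0.297, 1]]
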